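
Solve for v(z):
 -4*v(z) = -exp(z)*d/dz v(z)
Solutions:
 v(z) = C1*exp(-4*exp(-z))


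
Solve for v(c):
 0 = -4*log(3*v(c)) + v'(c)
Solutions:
 -Integral(1/(log(_y) + log(3)), (_y, v(c)))/4 = C1 - c


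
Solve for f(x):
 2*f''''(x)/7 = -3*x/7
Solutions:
 f(x) = C1 + C2*x + C3*x^2 + C4*x^3 - x^5/80


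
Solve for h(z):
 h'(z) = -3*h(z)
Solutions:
 h(z) = C1*exp(-3*z)


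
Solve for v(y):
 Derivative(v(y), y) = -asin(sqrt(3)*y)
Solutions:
 v(y) = C1 - y*asin(sqrt(3)*y) - sqrt(3)*sqrt(1 - 3*y^2)/3


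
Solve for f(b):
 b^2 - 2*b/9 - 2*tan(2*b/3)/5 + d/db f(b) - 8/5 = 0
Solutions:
 f(b) = C1 - b^3/3 + b^2/9 + 8*b/5 - 3*log(cos(2*b/3))/5


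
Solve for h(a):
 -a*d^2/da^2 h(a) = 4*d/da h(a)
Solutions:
 h(a) = C1 + C2/a^3


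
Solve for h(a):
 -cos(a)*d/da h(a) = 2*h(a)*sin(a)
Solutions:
 h(a) = C1*cos(a)^2


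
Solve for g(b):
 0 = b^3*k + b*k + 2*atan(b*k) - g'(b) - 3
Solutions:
 g(b) = C1 + b^4*k/4 + b^2*k/2 - 3*b + 2*Piecewise((b*atan(b*k) - log(b^2*k^2 + 1)/(2*k), Ne(k, 0)), (0, True))


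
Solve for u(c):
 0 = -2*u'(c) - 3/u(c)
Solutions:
 u(c) = -sqrt(C1 - 3*c)
 u(c) = sqrt(C1 - 3*c)


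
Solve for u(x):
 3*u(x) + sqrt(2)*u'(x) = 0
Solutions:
 u(x) = C1*exp(-3*sqrt(2)*x/2)


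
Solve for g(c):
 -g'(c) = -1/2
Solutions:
 g(c) = C1 + c/2


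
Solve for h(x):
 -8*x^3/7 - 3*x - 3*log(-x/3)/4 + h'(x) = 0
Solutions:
 h(x) = C1 + 2*x^4/7 + 3*x^2/2 + 3*x*log(-x)/4 + 3*x*(-log(3) - 1)/4


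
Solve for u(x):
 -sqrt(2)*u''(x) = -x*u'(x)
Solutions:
 u(x) = C1 + C2*erfi(2^(1/4)*x/2)


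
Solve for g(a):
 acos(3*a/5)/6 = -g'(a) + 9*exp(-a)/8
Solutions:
 g(a) = C1 - a*acos(3*a/5)/6 + sqrt(25 - 9*a^2)/18 - 9*exp(-a)/8


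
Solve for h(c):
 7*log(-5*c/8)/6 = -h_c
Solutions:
 h(c) = C1 - 7*c*log(-c)/6 + 7*c*(-log(5) + 1 + 3*log(2))/6


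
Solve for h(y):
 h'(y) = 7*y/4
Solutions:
 h(y) = C1 + 7*y^2/8


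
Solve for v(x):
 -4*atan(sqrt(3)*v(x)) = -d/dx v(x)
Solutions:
 Integral(1/atan(sqrt(3)*_y), (_y, v(x))) = C1 + 4*x


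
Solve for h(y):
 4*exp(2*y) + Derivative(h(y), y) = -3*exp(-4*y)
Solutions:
 h(y) = C1 - 2*exp(2*y) + 3*exp(-4*y)/4


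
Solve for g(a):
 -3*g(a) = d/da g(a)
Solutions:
 g(a) = C1*exp(-3*a)


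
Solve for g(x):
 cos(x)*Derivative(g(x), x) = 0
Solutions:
 g(x) = C1


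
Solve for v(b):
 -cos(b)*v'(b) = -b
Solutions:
 v(b) = C1 + Integral(b/cos(b), b)


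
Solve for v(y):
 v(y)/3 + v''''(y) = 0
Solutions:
 v(y) = (C1*sin(sqrt(2)*3^(3/4)*y/6) + C2*cos(sqrt(2)*3^(3/4)*y/6))*exp(-sqrt(2)*3^(3/4)*y/6) + (C3*sin(sqrt(2)*3^(3/4)*y/6) + C4*cos(sqrt(2)*3^(3/4)*y/6))*exp(sqrt(2)*3^(3/4)*y/6)


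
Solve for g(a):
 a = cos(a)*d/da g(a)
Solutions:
 g(a) = C1 + Integral(a/cos(a), a)


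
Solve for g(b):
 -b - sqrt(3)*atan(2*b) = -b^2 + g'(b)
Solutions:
 g(b) = C1 + b^3/3 - b^2/2 - sqrt(3)*(b*atan(2*b) - log(4*b^2 + 1)/4)


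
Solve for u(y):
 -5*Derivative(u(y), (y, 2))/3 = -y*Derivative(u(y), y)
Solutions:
 u(y) = C1 + C2*erfi(sqrt(30)*y/10)


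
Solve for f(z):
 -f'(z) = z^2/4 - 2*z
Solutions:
 f(z) = C1 - z^3/12 + z^2


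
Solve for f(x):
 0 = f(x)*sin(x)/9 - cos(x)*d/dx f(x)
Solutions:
 f(x) = C1/cos(x)^(1/9)


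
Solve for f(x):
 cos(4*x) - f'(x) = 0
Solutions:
 f(x) = C1 + sin(4*x)/4


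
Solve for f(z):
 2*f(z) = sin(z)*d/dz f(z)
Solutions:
 f(z) = C1*(cos(z) - 1)/(cos(z) + 1)


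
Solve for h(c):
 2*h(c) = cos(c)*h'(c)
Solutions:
 h(c) = C1*(sin(c) + 1)/(sin(c) - 1)


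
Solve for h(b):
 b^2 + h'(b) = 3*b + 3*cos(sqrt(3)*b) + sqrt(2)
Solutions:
 h(b) = C1 - b^3/3 + 3*b^2/2 + sqrt(2)*b + sqrt(3)*sin(sqrt(3)*b)


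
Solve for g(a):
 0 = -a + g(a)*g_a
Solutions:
 g(a) = -sqrt(C1 + a^2)
 g(a) = sqrt(C1 + a^2)


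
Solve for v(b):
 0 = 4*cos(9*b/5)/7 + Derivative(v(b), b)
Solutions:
 v(b) = C1 - 20*sin(9*b/5)/63


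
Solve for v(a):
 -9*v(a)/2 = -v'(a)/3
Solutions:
 v(a) = C1*exp(27*a/2)


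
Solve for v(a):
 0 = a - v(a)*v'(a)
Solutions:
 v(a) = -sqrt(C1 + a^2)
 v(a) = sqrt(C1 + a^2)


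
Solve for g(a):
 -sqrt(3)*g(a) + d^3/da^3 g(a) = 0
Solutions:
 g(a) = C3*exp(3^(1/6)*a) + (C1*sin(3^(2/3)*a/2) + C2*cos(3^(2/3)*a/2))*exp(-3^(1/6)*a/2)


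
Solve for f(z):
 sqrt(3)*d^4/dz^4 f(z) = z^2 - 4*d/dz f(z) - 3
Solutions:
 f(z) = C1 + C4*exp(-2^(2/3)*3^(5/6)*z/3) + z^3/12 - 3*z/4 + (C2*sin(2^(2/3)*3^(1/3)*z/2) + C3*cos(2^(2/3)*3^(1/3)*z/2))*exp(2^(2/3)*3^(5/6)*z/6)


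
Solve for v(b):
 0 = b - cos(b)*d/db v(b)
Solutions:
 v(b) = C1 + Integral(b/cos(b), b)


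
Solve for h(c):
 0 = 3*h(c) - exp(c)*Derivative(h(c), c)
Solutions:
 h(c) = C1*exp(-3*exp(-c))


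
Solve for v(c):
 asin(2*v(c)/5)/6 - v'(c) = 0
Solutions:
 Integral(1/asin(2*_y/5), (_y, v(c))) = C1 + c/6


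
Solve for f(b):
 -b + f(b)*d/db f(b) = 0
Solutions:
 f(b) = -sqrt(C1 + b^2)
 f(b) = sqrt(C1 + b^2)


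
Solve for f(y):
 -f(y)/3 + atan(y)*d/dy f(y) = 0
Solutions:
 f(y) = C1*exp(Integral(1/atan(y), y)/3)


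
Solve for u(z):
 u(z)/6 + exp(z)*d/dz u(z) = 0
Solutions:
 u(z) = C1*exp(exp(-z)/6)


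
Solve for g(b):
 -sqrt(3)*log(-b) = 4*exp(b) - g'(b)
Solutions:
 g(b) = C1 + sqrt(3)*b*log(-b) - sqrt(3)*b + 4*exp(b)


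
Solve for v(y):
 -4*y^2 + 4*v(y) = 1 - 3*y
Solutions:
 v(y) = y^2 - 3*y/4 + 1/4


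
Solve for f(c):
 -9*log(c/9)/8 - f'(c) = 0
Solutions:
 f(c) = C1 - 9*c*log(c)/8 + 9*c/8 + 9*c*log(3)/4


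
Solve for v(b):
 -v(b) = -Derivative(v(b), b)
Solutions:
 v(b) = C1*exp(b)


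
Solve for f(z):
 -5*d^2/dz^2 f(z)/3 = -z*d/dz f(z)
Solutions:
 f(z) = C1 + C2*erfi(sqrt(30)*z/10)


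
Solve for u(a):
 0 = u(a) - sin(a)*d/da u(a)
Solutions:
 u(a) = C1*sqrt(cos(a) - 1)/sqrt(cos(a) + 1)


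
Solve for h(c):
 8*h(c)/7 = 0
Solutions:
 h(c) = 0


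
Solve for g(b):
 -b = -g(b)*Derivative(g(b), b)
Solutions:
 g(b) = -sqrt(C1 + b^2)
 g(b) = sqrt(C1 + b^2)


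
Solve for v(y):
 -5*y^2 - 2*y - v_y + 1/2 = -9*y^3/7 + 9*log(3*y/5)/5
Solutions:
 v(y) = C1 + 9*y^4/28 - 5*y^3/3 - y^2 - 9*y*log(y)/5 - 9*y*log(3)/5 + 23*y/10 + 9*y*log(5)/5


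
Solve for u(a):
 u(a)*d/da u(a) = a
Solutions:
 u(a) = -sqrt(C1 + a^2)
 u(a) = sqrt(C1 + a^2)


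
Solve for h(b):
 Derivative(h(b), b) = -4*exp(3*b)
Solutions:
 h(b) = C1 - 4*exp(3*b)/3


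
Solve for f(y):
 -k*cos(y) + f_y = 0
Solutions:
 f(y) = C1 + k*sin(y)


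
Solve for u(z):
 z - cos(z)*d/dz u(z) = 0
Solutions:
 u(z) = C1 + Integral(z/cos(z), z)


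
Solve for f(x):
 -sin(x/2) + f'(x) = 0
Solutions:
 f(x) = C1 - 2*cos(x/2)


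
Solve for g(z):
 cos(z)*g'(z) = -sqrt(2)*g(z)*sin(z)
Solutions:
 g(z) = C1*cos(z)^(sqrt(2))


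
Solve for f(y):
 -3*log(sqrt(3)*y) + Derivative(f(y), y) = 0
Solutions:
 f(y) = C1 + 3*y*log(y) - 3*y + 3*y*log(3)/2


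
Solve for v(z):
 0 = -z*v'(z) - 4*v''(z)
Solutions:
 v(z) = C1 + C2*erf(sqrt(2)*z/4)


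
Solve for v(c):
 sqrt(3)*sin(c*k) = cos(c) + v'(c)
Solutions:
 v(c) = C1 - sin(c) - sqrt(3)*cos(c*k)/k


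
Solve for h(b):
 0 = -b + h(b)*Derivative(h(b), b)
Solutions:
 h(b) = -sqrt(C1 + b^2)
 h(b) = sqrt(C1 + b^2)


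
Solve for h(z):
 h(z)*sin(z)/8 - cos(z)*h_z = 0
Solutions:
 h(z) = C1/cos(z)^(1/8)


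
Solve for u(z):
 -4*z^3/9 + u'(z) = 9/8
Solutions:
 u(z) = C1 + z^4/9 + 9*z/8


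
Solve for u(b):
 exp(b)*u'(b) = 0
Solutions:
 u(b) = C1


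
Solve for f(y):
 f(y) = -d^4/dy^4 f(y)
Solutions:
 f(y) = (C1*sin(sqrt(2)*y/2) + C2*cos(sqrt(2)*y/2))*exp(-sqrt(2)*y/2) + (C3*sin(sqrt(2)*y/2) + C4*cos(sqrt(2)*y/2))*exp(sqrt(2)*y/2)


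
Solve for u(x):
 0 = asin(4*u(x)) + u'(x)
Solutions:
 Integral(1/asin(4*_y), (_y, u(x))) = C1 - x


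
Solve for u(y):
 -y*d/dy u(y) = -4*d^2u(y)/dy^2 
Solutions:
 u(y) = C1 + C2*erfi(sqrt(2)*y/4)


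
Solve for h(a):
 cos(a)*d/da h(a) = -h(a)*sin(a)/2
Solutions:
 h(a) = C1*sqrt(cos(a))


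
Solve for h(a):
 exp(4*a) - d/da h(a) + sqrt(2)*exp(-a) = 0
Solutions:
 h(a) = C1 + exp(4*a)/4 - sqrt(2)*exp(-a)


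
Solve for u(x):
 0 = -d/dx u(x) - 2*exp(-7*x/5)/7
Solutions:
 u(x) = C1 + 10*exp(-7*x/5)/49


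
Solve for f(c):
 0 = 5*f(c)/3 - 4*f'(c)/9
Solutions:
 f(c) = C1*exp(15*c/4)


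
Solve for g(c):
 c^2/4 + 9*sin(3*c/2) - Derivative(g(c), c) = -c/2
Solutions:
 g(c) = C1 + c^3/12 + c^2/4 - 6*cos(3*c/2)


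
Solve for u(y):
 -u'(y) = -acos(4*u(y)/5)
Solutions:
 Integral(1/acos(4*_y/5), (_y, u(y))) = C1 + y


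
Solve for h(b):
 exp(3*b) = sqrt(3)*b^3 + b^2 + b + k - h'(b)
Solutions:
 h(b) = C1 + sqrt(3)*b^4/4 + b^3/3 + b^2/2 + b*k - exp(3*b)/3


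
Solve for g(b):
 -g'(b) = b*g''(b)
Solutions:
 g(b) = C1 + C2*log(b)


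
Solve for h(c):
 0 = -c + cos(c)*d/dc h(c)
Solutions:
 h(c) = C1 + Integral(c/cos(c), c)


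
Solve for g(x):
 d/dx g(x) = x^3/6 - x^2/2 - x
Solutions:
 g(x) = C1 + x^4/24 - x^3/6 - x^2/2


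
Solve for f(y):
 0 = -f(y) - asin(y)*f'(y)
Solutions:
 f(y) = C1*exp(-Integral(1/asin(y), y))


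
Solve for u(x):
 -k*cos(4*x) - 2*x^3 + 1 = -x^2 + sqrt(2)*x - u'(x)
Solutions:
 u(x) = C1 + k*sin(4*x)/4 + x^4/2 - x^3/3 + sqrt(2)*x^2/2 - x


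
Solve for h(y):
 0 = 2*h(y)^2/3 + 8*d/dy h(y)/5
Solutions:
 h(y) = 12/(C1 + 5*y)


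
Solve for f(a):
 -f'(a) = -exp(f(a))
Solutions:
 f(a) = log(-1/(C1 + a))


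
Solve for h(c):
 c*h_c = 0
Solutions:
 h(c) = C1


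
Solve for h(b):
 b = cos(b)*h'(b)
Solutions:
 h(b) = C1 + Integral(b/cos(b), b)


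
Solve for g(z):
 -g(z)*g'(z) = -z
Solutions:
 g(z) = -sqrt(C1 + z^2)
 g(z) = sqrt(C1 + z^2)


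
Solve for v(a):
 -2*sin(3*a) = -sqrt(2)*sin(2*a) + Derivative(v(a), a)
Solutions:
 v(a) = C1 - sqrt(2)*cos(2*a)/2 + 2*cos(3*a)/3


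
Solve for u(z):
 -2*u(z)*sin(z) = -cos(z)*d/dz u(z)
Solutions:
 u(z) = C1/cos(z)^2


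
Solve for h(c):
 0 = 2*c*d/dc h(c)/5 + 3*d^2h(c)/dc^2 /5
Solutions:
 h(c) = C1 + C2*erf(sqrt(3)*c/3)


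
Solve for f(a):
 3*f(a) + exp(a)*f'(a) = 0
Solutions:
 f(a) = C1*exp(3*exp(-a))


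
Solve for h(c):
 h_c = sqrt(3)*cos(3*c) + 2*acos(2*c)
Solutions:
 h(c) = C1 + 2*c*acos(2*c) - sqrt(1 - 4*c^2) + sqrt(3)*sin(3*c)/3


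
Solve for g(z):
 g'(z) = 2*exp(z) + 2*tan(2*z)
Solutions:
 g(z) = C1 + 2*exp(z) - log(cos(2*z))


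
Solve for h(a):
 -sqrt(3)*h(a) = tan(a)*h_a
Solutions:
 h(a) = C1/sin(a)^(sqrt(3))


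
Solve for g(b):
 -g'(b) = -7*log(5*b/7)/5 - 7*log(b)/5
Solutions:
 g(b) = C1 + 14*b*log(b)/5 - 14*b/5 - 7*b*log(7)/5 + 7*b*log(5)/5


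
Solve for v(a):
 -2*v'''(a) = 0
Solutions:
 v(a) = C1 + C2*a + C3*a^2


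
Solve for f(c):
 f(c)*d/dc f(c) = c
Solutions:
 f(c) = -sqrt(C1 + c^2)
 f(c) = sqrt(C1 + c^2)


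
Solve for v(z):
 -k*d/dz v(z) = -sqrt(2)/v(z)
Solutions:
 v(z) = -sqrt(C1 + 2*sqrt(2)*z/k)
 v(z) = sqrt(C1 + 2*sqrt(2)*z/k)


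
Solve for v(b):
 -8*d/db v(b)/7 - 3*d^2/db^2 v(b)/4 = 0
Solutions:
 v(b) = C1 + C2*exp(-32*b/21)


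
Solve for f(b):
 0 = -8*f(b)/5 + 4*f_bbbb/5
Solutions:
 f(b) = C1*exp(-2^(1/4)*b) + C2*exp(2^(1/4)*b) + C3*sin(2^(1/4)*b) + C4*cos(2^(1/4)*b)


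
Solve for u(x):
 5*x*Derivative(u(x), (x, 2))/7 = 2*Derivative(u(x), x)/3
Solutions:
 u(x) = C1 + C2*x^(29/15)


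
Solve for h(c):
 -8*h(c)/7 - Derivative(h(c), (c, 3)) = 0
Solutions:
 h(c) = C3*exp(-2*7^(2/3)*c/7) + (C1*sin(sqrt(3)*7^(2/3)*c/7) + C2*cos(sqrt(3)*7^(2/3)*c/7))*exp(7^(2/3)*c/7)


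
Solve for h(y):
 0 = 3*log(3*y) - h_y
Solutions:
 h(y) = C1 + 3*y*log(y) - 3*y + y*log(27)


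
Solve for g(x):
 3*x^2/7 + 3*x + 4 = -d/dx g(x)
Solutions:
 g(x) = C1 - x^3/7 - 3*x^2/2 - 4*x


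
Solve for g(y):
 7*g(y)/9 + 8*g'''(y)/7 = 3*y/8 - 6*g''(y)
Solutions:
 g(y) = C1*exp(y*(-42 + 21*63^(1/3)/(2*sqrt(130) + 67)^(1/3) + 147^(1/3)*(2*sqrt(130) + 67)^(1/3))/24)*sin(3^(1/6)*7^(1/3)*y*(-3^(2/3)*7^(1/3)*(2*sqrt(130) + 67)^(1/3) + 63/(2*sqrt(130) + 67)^(1/3))/24) + C2*exp(y*(-42 + 21*63^(1/3)/(2*sqrt(130) + 67)^(1/3) + 147^(1/3)*(2*sqrt(130) + 67)^(1/3))/24)*cos(3^(1/6)*7^(1/3)*y*(-3^(2/3)*7^(1/3)*(2*sqrt(130) + 67)^(1/3) + 63/(2*sqrt(130) + 67)^(1/3))/24) + C3*exp(-y*(21*63^(1/3)/(2*sqrt(130) + 67)^(1/3) + 21 + 147^(1/3)*(2*sqrt(130) + 67)^(1/3))/12) + 27*y/56


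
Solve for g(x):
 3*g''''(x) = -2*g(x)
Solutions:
 g(x) = (C1*sin(6^(3/4)*x/6) + C2*cos(6^(3/4)*x/6))*exp(-6^(3/4)*x/6) + (C3*sin(6^(3/4)*x/6) + C4*cos(6^(3/4)*x/6))*exp(6^(3/4)*x/6)


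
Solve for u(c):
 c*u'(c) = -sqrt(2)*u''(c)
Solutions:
 u(c) = C1 + C2*erf(2^(1/4)*c/2)


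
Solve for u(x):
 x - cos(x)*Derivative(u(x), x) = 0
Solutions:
 u(x) = C1 + Integral(x/cos(x), x)


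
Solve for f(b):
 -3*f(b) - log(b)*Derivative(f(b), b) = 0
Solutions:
 f(b) = C1*exp(-3*li(b))


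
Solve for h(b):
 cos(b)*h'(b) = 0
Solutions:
 h(b) = C1


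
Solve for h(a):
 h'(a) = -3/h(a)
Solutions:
 h(a) = -sqrt(C1 - 6*a)
 h(a) = sqrt(C1 - 6*a)


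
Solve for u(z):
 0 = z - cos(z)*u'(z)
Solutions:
 u(z) = C1 + Integral(z/cos(z), z)


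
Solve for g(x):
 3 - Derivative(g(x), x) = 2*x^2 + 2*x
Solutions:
 g(x) = C1 - 2*x^3/3 - x^2 + 3*x


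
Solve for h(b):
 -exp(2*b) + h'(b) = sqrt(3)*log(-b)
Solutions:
 h(b) = C1 + sqrt(3)*b*log(-b) - sqrt(3)*b + exp(2*b)/2


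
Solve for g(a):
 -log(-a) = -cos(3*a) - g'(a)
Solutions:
 g(a) = C1 + a*log(-a) - a - sin(3*a)/3


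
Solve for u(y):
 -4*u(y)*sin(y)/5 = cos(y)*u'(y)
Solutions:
 u(y) = C1*cos(y)^(4/5)


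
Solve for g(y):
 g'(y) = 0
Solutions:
 g(y) = C1


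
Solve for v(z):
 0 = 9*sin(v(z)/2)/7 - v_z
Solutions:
 -9*z/7 + log(cos(v(z)/2) - 1) - log(cos(v(z)/2) + 1) = C1


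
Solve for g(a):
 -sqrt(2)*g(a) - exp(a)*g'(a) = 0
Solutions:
 g(a) = C1*exp(sqrt(2)*exp(-a))


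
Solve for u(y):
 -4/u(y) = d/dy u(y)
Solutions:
 u(y) = -sqrt(C1 - 8*y)
 u(y) = sqrt(C1 - 8*y)


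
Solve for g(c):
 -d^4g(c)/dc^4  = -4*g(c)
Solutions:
 g(c) = C1*exp(-sqrt(2)*c) + C2*exp(sqrt(2)*c) + C3*sin(sqrt(2)*c) + C4*cos(sqrt(2)*c)


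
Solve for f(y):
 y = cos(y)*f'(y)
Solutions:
 f(y) = C1 + Integral(y/cos(y), y)


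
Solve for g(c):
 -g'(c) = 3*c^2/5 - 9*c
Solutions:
 g(c) = C1 - c^3/5 + 9*c^2/2


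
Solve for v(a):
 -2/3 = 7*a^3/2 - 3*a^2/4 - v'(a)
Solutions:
 v(a) = C1 + 7*a^4/8 - a^3/4 + 2*a/3


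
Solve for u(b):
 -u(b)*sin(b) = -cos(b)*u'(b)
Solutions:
 u(b) = C1/cos(b)


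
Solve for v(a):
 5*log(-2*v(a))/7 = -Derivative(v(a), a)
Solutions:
 7*Integral(1/(log(-_y) + log(2)), (_y, v(a)))/5 = C1 - a


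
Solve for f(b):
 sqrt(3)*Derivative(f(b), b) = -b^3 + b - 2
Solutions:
 f(b) = C1 - sqrt(3)*b^4/12 + sqrt(3)*b^2/6 - 2*sqrt(3)*b/3


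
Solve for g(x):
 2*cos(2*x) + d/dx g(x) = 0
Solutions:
 g(x) = C1 - sin(2*x)


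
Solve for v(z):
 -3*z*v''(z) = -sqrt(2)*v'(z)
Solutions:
 v(z) = C1 + C2*z^(sqrt(2)/3 + 1)


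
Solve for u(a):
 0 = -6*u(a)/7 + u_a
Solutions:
 u(a) = C1*exp(6*a/7)


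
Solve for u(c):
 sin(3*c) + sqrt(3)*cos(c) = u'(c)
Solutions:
 u(c) = C1 + sqrt(3)*sin(c) - cos(3*c)/3


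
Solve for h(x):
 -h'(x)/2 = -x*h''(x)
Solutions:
 h(x) = C1 + C2*x^(3/2)


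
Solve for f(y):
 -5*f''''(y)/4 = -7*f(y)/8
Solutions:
 f(y) = C1*exp(-10^(3/4)*7^(1/4)*y/10) + C2*exp(10^(3/4)*7^(1/4)*y/10) + C3*sin(10^(3/4)*7^(1/4)*y/10) + C4*cos(10^(3/4)*7^(1/4)*y/10)


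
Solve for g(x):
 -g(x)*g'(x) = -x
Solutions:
 g(x) = -sqrt(C1 + x^2)
 g(x) = sqrt(C1 + x^2)


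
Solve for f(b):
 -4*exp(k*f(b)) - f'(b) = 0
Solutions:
 f(b) = Piecewise((log(1/(C1*k + 4*b*k))/k, Ne(k, 0)), (nan, True))
 f(b) = Piecewise((C1 - 4*b, Eq(k, 0)), (nan, True))


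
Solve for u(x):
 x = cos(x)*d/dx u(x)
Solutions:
 u(x) = C1 + Integral(x/cos(x), x)


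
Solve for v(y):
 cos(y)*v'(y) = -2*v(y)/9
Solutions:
 v(y) = C1*(sin(y) - 1)^(1/9)/(sin(y) + 1)^(1/9)


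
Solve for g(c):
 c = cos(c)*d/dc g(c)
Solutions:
 g(c) = C1 + Integral(c/cos(c), c)


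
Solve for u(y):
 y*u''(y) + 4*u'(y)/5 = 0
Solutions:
 u(y) = C1 + C2*y^(1/5)


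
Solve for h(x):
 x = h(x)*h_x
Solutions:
 h(x) = -sqrt(C1 + x^2)
 h(x) = sqrt(C1 + x^2)


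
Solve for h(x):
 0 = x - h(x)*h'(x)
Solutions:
 h(x) = -sqrt(C1 + x^2)
 h(x) = sqrt(C1 + x^2)


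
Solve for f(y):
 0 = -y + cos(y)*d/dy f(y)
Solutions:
 f(y) = C1 + Integral(y/cos(y), y)


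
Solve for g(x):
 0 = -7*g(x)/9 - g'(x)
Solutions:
 g(x) = C1*exp(-7*x/9)


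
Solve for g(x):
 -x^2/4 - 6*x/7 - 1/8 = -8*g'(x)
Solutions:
 g(x) = C1 + x^3/96 + 3*x^2/56 + x/64


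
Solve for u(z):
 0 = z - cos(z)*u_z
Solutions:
 u(z) = C1 + Integral(z/cos(z), z)


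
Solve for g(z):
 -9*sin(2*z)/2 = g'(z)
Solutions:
 g(z) = C1 + 9*cos(2*z)/4


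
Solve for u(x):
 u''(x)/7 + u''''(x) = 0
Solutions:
 u(x) = C1 + C2*x + C3*sin(sqrt(7)*x/7) + C4*cos(sqrt(7)*x/7)


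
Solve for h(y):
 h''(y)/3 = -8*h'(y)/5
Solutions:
 h(y) = C1 + C2*exp(-24*y/5)


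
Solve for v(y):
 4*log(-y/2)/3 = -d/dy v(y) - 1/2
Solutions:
 v(y) = C1 - 4*y*log(-y)/3 + y*(5 + 8*log(2))/6


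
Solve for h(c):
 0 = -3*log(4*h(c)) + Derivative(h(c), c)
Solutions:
 -Integral(1/(log(_y) + 2*log(2)), (_y, h(c)))/3 = C1 - c


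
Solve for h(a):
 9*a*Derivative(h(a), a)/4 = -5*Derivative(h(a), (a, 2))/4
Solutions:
 h(a) = C1 + C2*erf(3*sqrt(10)*a/10)


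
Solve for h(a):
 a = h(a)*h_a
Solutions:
 h(a) = -sqrt(C1 + a^2)
 h(a) = sqrt(C1 + a^2)


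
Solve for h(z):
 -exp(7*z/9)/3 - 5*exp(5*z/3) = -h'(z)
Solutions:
 h(z) = C1 + 3*exp(7*z/9)/7 + 3*exp(5*z/3)


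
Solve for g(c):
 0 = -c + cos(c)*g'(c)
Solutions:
 g(c) = C1 + Integral(c/cos(c), c)


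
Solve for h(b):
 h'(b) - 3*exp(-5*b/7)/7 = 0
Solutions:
 h(b) = C1 - 3*exp(-5*b/7)/5


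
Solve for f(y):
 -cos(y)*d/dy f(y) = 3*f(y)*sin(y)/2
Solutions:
 f(y) = C1*cos(y)^(3/2)


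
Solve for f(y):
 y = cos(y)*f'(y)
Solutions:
 f(y) = C1 + Integral(y/cos(y), y)


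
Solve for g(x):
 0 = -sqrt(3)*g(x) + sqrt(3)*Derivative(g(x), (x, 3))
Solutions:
 g(x) = C3*exp(x) + (C1*sin(sqrt(3)*x/2) + C2*cos(sqrt(3)*x/2))*exp(-x/2)


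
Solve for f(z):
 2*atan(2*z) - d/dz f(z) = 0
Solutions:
 f(z) = C1 + 2*z*atan(2*z) - log(4*z^2 + 1)/2


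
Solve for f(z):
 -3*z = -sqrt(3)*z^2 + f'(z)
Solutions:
 f(z) = C1 + sqrt(3)*z^3/3 - 3*z^2/2


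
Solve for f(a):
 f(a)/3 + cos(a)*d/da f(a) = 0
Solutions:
 f(a) = C1*(sin(a) - 1)^(1/6)/(sin(a) + 1)^(1/6)


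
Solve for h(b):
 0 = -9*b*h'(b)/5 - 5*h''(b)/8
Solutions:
 h(b) = C1 + C2*erf(6*b/5)


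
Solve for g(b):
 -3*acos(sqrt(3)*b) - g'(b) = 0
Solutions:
 g(b) = C1 - 3*b*acos(sqrt(3)*b) + sqrt(3)*sqrt(1 - 3*b^2)


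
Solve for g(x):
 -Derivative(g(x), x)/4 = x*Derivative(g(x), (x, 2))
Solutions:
 g(x) = C1 + C2*x^(3/4)


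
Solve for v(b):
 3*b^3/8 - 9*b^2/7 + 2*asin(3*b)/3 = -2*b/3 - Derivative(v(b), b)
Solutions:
 v(b) = C1 - 3*b^4/32 + 3*b^3/7 - b^2/3 - 2*b*asin(3*b)/3 - 2*sqrt(1 - 9*b^2)/9


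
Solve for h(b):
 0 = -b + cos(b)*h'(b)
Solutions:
 h(b) = C1 + Integral(b/cos(b), b)


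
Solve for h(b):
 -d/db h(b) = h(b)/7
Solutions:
 h(b) = C1*exp(-b/7)


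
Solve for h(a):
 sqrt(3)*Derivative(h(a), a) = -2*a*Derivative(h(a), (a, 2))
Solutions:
 h(a) = C1 + C2*a^(1 - sqrt(3)/2)


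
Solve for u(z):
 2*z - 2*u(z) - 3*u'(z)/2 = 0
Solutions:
 u(z) = C1*exp(-4*z/3) + z - 3/4


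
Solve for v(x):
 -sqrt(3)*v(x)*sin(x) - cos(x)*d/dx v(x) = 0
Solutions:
 v(x) = C1*cos(x)^(sqrt(3))


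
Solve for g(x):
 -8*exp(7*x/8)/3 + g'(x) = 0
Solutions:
 g(x) = C1 + 64*exp(7*x/8)/21


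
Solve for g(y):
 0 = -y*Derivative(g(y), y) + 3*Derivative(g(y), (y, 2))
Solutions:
 g(y) = C1 + C2*erfi(sqrt(6)*y/6)


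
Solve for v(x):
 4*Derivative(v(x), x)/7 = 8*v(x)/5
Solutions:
 v(x) = C1*exp(14*x/5)


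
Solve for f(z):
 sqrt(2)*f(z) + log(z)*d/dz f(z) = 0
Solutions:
 f(z) = C1*exp(-sqrt(2)*li(z))


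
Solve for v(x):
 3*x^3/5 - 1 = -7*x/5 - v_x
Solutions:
 v(x) = C1 - 3*x^4/20 - 7*x^2/10 + x


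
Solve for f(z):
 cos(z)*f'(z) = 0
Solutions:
 f(z) = C1


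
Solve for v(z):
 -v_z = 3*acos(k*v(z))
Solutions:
 Integral(1/acos(_y*k), (_y, v(z))) = C1 - 3*z


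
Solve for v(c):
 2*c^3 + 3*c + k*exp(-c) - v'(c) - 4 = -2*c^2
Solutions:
 v(c) = C1 + c^4/2 + 2*c^3/3 + 3*c^2/2 - 4*c - k*exp(-c)


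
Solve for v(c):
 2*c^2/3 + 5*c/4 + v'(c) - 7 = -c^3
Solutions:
 v(c) = C1 - c^4/4 - 2*c^3/9 - 5*c^2/8 + 7*c


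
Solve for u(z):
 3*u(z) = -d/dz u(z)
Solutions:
 u(z) = C1*exp(-3*z)


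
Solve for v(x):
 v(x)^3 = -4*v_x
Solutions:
 v(x) = -sqrt(2)*sqrt(-1/(C1 - x))
 v(x) = sqrt(2)*sqrt(-1/(C1 - x))


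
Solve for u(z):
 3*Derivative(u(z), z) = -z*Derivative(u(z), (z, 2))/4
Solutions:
 u(z) = C1 + C2/z^11


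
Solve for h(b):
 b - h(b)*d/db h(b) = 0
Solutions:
 h(b) = -sqrt(C1 + b^2)
 h(b) = sqrt(C1 + b^2)


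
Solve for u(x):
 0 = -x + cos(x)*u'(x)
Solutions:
 u(x) = C1 + Integral(x/cos(x), x)


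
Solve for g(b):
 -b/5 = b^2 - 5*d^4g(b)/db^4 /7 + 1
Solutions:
 g(b) = C1 + C2*b + C3*b^2 + C4*b^3 + 7*b^6/1800 + 7*b^5/3000 + 7*b^4/120


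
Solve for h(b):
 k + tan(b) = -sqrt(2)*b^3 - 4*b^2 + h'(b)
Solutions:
 h(b) = C1 + sqrt(2)*b^4/4 + 4*b^3/3 + b*k - log(cos(b))


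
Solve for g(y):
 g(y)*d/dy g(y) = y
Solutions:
 g(y) = -sqrt(C1 + y^2)
 g(y) = sqrt(C1 + y^2)


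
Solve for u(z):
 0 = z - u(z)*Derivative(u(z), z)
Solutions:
 u(z) = -sqrt(C1 + z^2)
 u(z) = sqrt(C1 + z^2)


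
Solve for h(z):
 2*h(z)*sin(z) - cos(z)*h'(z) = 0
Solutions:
 h(z) = C1/cos(z)^2


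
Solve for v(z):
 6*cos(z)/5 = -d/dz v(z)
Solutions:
 v(z) = C1 - 6*sin(z)/5


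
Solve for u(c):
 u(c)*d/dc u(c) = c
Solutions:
 u(c) = -sqrt(C1 + c^2)
 u(c) = sqrt(C1 + c^2)


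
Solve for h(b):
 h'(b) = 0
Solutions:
 h(b) = C1


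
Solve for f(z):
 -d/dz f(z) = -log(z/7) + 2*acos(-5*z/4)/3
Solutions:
 f(z) = C1 + z*log(z) - 2*z*acos(-5*z/4)/3 - z*log(7) - z - 2*sqrt(16 - 25*z^2)/15


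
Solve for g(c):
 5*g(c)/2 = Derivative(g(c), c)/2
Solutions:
 g(c) = C1*exp(5*c)


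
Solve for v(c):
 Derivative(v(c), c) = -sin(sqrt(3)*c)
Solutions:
 v(c) = C1 + sqrt(3)*cos(sqrt(3)*c)/3


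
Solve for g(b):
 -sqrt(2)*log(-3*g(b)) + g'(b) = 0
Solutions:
 -sqrt(2)*Integral(1/(log(-_y) + log(3)), (_y, g(b)))/2 = C1 - b


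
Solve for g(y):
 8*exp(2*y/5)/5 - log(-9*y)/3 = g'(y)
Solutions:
 g(y) = C1 - y*log(-y)/3 + y*(1 - 2*log(3))/3 + 4*exp(2*y/5)


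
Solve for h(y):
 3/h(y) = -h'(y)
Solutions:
 h(y) = -sqrt(C1 - 6*y)
 h(y) = sqrt(C1 - 6*y)


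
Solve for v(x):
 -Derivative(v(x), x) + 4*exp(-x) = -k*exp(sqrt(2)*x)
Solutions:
 v(x) = C1 + sqrt(2)*k*exp(sqrt(2)*x)/2 - 4*exp(-x)


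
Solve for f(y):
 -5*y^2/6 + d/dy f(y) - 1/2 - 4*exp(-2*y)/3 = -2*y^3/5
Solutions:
 f(y) = C1 - y^4/10 + 5*y^3/18 + y/2 - 2*exp(-2*y)/3


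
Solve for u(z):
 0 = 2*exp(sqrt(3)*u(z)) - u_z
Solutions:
 u(z) = sqrt(3)*(2*log(-1/(C1 + 2*z)) - log(3))/6


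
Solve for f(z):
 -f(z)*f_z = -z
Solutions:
 f(z) = -sqrt(C1 + z^2)
 f(z) = sqrt(C1 + z^2)


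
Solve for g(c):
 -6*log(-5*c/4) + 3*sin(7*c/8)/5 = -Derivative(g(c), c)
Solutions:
 g(c) = C1 + 6*c*log(-c) - 12*c*log(2) - 6*c + 6*c*log(5) + 24*cos(7*c/8)/35


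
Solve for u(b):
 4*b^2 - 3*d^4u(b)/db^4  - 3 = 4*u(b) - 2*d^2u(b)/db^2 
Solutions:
 u(b) = b^2 + (C1*sin(sqrt(2)*3^(3/4)*b*sin(atan(sqrt(11))/2)/3) + C2*cos(sqrt(2)*3^(3/4)*b*sin(atan(sqrt(11))/2)/3))*exp(-sqrt(2)*3^(3/4)*b*cos(atan(sqrt(11))/2)/3) + (C3*sin(sqrt(2)*3^(3/4)*b*sin(atan(sqrt(11))/2)/3) + C4*cos(sqrt(2)*3^(3/4)*b*sin(atan(sqrt(11))/2)/3))*exp(sqrt(2)*3^(3/4)*b*cos(atan(sqrt(11))/2)/3) + 1/4


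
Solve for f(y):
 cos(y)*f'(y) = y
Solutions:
 f(y) = C1 + Integral(y/cos(y), y)


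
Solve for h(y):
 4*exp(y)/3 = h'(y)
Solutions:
 h(y) = C1 + 4*exp(y)/3


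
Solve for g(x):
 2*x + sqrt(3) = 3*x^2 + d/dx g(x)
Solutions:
 g(x) = C1 - x^3 + x^2 + sqrt(3)*x


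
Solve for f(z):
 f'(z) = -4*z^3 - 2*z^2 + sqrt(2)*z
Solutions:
 f(z) = C1 - z^4 - 2*z^3/3 + sqrt(2)*z^2/2


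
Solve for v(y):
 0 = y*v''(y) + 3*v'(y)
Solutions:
 v(y) = C1 + C2/y^2


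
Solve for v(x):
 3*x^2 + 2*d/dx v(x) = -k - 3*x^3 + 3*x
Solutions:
 v(x) = C1 - k*x/2 - 3*x^4/8 - x^3/2 + 3*x^2/4


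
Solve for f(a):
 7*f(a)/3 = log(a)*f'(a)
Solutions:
 f(a) = C1*exp(7*li(a)/3)


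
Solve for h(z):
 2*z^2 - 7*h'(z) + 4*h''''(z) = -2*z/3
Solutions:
 h(z) = C1 + C4*exp(14^(1/3)*z/2) + 2*z^3/21 + z^2/21 + (C2*sin(14^(1/3)*sqrt(3)*z/4) + C3*cos(14^(1/3)*sqrt(3)*z/4))*exp(-14^(1/3)*z/4)


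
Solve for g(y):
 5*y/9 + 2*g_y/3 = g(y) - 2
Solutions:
 g(y) = C1*exp(3*y/2) + 5*y/9 + 64/27


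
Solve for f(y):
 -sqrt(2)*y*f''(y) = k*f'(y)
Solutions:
 f(y) = C1 + y^(-sqrt(2)*re(k)/2 + 1)*(C2*sin(sqrt(2)*log(y)*Abs(im(k))/2) + C3*cos(sqrt(2)*log(y)*im(k)/2))


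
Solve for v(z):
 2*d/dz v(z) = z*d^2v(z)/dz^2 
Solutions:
 v(z) = C1 + C2*z^3


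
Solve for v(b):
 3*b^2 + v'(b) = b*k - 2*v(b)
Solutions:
 v(b) = C1*exp(-2*b) - 3*b^2/2 + b*k/2 + 3*b/2 - k/4 - 3/4


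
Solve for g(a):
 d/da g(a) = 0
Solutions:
 g(a) = C1


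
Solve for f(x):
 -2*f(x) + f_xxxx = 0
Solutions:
 f(x) = C1*exp(-2^(1/4)*x) + C2*exp(2^(1/4)*x) + C3*sin(2^(1/4)*x) + C4*cos(2^(1/4)*x)


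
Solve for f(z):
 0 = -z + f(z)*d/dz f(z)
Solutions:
 f(z) = -sqrt(C1 + z^2)
 f(z) = sqrt(C1 + z^2)


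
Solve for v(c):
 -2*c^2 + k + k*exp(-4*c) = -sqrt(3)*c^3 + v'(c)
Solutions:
 v(c) = C1 + sqrt(3)*c^4/4 - 2*c^3/3 + c*k - k*exp(-4*c)/4


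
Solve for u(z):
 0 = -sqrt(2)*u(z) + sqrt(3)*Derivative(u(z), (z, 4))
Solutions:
 u(z) = C1*exp(-2^(1/8)*3^(7/8)*z/3) + C2*exp(2^(1/8)*3^(7/8)*z/3) + C3*sin(2^(1/8)*3^(7/8)*z/3) + C4*cos(2^(1/8)*3^(7/8)*z/3)


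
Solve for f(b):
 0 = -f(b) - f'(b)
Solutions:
 f(b) = C1*exp(-b)


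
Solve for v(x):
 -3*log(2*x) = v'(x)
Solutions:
 v(x) = C1 - 3*x*log(x) - x*log(8) + 3*x


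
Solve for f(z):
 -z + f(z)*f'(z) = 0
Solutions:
 f(z) = -sqrt(C1 + z^2)
 f(z) = sqrt(C1 + z^2)


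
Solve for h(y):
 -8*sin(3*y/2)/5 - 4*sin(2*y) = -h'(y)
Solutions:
 h(y) = C1 - 16*cos(3*y/2)/15 - 2*cos(2*y)


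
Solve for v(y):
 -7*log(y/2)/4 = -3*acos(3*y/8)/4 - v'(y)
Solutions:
 v(y) = C1 + 7*y*log(y)/4 - 3*y*acos(3*y/8)/4 - 7*y/4 - 7*y*log(2)/4 + sqrt(64 - 9*y^2)/4


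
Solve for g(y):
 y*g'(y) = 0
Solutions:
 g(y) = C1


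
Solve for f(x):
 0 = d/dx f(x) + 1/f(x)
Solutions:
 f(x) = -sqrt(C1 - 2*x)
 f(x) = sqrt(C1 - 2*x)


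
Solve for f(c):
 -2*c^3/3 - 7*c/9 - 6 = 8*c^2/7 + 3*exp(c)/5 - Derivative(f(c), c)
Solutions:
 f(c) = C1 + c^4/6 + 8*c^3/21 + 7*c^2/18 + 6*c + 3*exp(c)/5


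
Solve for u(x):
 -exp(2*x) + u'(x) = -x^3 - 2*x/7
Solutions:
 u(x) = C1 - x^4/4 - x^2/7 + exp(2*x)/2


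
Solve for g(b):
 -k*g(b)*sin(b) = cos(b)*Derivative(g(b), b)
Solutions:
 g(b) = C1*exp(k*log(cos(b)))


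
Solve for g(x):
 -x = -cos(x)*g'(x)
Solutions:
 g(x) = C1 + Integral(x/cos(x), x)


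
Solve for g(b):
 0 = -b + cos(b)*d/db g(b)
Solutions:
 g(b) = C1 + Integral(b/cos(b), b)


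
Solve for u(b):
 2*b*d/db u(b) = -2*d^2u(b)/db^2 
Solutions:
 u(b) = C1 + C2*erf(sqrt(2)*b/2)


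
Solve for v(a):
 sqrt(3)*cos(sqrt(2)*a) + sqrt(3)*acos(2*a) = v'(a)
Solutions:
 v(a) = C1 + sqrt(3)*(a*acos(2*a) - sqrt(1 - 4*a^2)/2) + sqrt(6)*sin(sqrt(2)*a)/2


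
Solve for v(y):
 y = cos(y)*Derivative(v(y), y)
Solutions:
 v(y) = C1 + Integral(y/cos(y), y)


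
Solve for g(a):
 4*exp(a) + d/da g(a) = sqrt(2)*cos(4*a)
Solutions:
 g(a) = C1 - 4*exp(a) + sqrt(2)*sin(4*a)/4


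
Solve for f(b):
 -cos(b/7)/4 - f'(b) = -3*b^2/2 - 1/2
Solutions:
 f(b) = C1 + b^3/2 + b/2 - 7*sin(b/7)/4


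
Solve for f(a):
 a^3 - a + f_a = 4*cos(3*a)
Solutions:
 f(a) = C1 - a^4/4 + a^2/2 + 4*sin(3*a)/3


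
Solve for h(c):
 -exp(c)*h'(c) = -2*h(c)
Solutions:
 h(c) = C1*exp(-2*exp(-c))


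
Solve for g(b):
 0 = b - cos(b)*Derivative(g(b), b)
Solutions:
 g(b) = C1 + Integral(b/cos(b), b)


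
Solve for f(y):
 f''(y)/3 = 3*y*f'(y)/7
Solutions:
 f(y) = C1 + C2*erfi(3*sqrt(14)*y/14)


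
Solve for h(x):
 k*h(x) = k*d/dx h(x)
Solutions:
 h(x) = C1*exp(x)


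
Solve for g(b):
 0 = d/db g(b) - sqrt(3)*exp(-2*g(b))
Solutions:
 g(b) = log(-sqrt(C1 + 2*sqrt(3)*b))
 g(b) = log(C1 + 2*sqrt(3)*b)/2


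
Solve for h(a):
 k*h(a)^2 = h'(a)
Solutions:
 h(a) = -1/(C1 + a*k)


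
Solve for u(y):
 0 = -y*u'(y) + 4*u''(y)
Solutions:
 u(y) = C1 + C2*erfi(sqrt(2)*y/4)


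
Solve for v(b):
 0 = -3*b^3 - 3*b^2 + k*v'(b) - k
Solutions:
 v(b) = C1 + 3*b^4/(4*k) + b^3/k + b


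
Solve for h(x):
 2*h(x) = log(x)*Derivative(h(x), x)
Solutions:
 h(x) = C1*exp(2*li(x))


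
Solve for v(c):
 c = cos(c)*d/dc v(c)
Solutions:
 v(c) = C1 + Integral(c/cos(c), c)


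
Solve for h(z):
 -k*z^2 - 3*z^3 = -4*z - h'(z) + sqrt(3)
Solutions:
 h(z) = C1 + k*z^3/3 + 3*z^4/4 - 2*z^2 + sqrt(3)*z


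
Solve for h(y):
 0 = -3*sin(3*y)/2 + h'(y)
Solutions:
 h(y) = C1 - cos(3*y)/2


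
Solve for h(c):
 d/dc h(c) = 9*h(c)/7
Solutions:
 h(c) = C1*exp(9*c/7)


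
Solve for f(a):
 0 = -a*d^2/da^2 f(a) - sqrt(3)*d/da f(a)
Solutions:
 f(a) = C1 + C2*a^(1 - sqrt(3))


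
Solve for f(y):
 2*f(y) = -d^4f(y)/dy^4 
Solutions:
 f(y) = (C1*sin(2^(3/4)*y/2) + C2*cos(2^(3/4)*y/2))*exp(-2^(3/4)*y/2) + (C3*sin(2^(3/4)*y/2) + C4*cos(2^(3/4)*y/2))*exp(2^(3/4)*y/2)


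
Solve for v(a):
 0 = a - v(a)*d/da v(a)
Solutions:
 v(a) = -sqrt(C1 + a^2)
 v(a) = sqrt(C1 + a^2)


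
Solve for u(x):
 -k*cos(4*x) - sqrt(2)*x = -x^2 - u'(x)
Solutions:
 u(x) = C1 + k*sin(4*x)/4 - x^3/3 + sqrt(2)*x^2/2


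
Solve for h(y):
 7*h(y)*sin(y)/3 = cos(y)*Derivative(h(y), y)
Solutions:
 h(y) = C1/cos(y)^(7/3)


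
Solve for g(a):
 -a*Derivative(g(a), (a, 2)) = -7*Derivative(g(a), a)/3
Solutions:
 g(a) = C1 + C2*a^(10/3)


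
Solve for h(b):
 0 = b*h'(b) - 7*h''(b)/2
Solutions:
 h(b) = C1 + C2*erfi(sqrt(7)*b/7)


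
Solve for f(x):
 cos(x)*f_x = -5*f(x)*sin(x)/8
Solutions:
 f(x) = C1*cos(x)^(5/8)


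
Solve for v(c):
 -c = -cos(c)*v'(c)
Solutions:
 v(c) = C1 + Integral(c/cos(c), c)


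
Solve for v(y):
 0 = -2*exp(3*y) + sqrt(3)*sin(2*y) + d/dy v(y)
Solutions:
 v(y) = C1 + 2*exp(3*y)/3 + sqrt(3)*cos(2*y)/2


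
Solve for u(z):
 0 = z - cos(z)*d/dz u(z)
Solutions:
 u(z) = C1 + Integral(z/cos(z), z)


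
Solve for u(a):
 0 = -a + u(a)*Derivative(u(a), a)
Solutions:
 u(a) = -sqrt(C1 + a^2)
 u(a) = sqrt(C1 + a^2)


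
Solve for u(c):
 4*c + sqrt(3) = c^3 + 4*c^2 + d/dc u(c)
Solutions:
 u(c) = C1 - c^4/4 - 4*c^3/3 + 2*c^2 + sqrt(3)*c


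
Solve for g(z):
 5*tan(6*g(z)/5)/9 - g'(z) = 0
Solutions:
 g(z) = -5*asin(C1*exp(2*z/3))/6 + 5*pi/6
 g(z) = 5*asin(C1*exp(2*z/3))/6


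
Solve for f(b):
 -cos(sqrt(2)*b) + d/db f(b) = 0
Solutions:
 f(b) = C1 + sqrt(2)*sin(sqrt(2)*b)/2


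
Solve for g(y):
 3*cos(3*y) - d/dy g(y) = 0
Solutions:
 g(y) = C1 + sin(3*y)


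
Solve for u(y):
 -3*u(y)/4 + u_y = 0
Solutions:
 u(y) = C1*exp(3*y/4)


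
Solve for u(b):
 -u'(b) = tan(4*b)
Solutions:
 u(b) = C1 + log(cos(4*b))/4


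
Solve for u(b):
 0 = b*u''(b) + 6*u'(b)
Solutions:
 u(b) = C1 + C2/b^5


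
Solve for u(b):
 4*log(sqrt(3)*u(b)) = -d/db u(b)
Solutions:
 Integral(1/(2*log(_y) + log(3)), (_y, u(b)))/2 = C1 - b


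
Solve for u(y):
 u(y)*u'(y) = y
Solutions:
 u(y) = -sqrt(C1 + y^2)
 u(y) = sqrt(C1 + y^2)


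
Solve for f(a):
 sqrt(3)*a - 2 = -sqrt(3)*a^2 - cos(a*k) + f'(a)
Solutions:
 f(a) = C1 + sqrt(3)*a^3/3 + sqrt(3)*a^2/2 - 2*a + sin(a*k)/k


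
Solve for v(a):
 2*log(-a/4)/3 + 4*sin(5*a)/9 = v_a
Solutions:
 v(a) = C1 + 2*a*log(-a)/3 - 4*a*log(2)/3 - 2*a/3 - 4*cos(5*a)/45


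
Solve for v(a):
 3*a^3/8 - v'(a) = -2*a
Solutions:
 v(a) = C1 + 3*a^4/32 + a^2


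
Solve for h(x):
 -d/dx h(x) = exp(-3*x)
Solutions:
 h(x) = C1 + exp(-3*x)/3


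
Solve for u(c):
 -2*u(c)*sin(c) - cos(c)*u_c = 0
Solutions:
 u(c) = C1*cos(c)^2


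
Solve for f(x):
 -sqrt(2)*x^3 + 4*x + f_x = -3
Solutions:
 f(x) = C1 + sqrt(2)*x^4/4 - 2*x^2 - 3*x


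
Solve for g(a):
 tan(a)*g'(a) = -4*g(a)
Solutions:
 g(a) = C1/sin(a)^4


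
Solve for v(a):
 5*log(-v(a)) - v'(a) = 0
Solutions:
 -li(-v(a)) = C1 + 5*a


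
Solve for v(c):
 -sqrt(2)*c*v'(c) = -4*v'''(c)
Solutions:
 v(c) = C1 + Integral(C2*airyai(sqrt(2)*c/2) + C3*airybi(sqrt(2)*c/2), c)


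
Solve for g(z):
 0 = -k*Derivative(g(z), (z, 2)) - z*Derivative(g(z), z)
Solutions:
 g(z) = C1 + C2*sqrt(k)*erf(sqrt(2)*z*sqrt(1/k)/2)


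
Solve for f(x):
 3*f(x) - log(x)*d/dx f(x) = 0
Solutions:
 f(x) = C1*exp(3*li(x))


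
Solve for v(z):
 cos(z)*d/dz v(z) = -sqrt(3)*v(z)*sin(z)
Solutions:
 v(z) = C1*cos(z)^(sqrt(3))


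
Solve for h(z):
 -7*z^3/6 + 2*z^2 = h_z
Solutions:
 h(z) = C1 - 7*z^4/24 + 2*z^3/3


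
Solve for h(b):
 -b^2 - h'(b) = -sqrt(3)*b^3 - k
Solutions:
 h(b) = C1 + sqrt(3)*b^4/4 - b^3/3 + b*k


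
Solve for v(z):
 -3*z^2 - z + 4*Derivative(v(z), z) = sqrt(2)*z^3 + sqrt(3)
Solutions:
 v(z) = C1 + sqrt(2)*z^4/16 + z^3/4 + z^2/8 + sqrt(3)*z/4


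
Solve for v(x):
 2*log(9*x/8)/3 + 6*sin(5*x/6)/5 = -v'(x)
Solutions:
 v(x) = C1 - 2*x*log(x)/3 - 4*x*log(3)/3 + 2*x/3 + 2*x*log(2) + 36*cos(5*x/6)/25


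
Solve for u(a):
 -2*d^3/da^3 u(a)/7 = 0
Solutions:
 u(a) = C1 + C2*a + C3*a^2


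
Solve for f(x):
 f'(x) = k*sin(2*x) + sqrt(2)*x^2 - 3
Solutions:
 f(x) = C1 - k*cos(2*x)/2 + sqrt(2)*x^3/3 - 3*x


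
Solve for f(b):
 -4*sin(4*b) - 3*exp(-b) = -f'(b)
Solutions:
 f(b) = C1 - cos(4*b) - 3*exp(-b)


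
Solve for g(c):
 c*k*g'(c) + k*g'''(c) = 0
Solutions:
 g(c) = C1 + Integral(C2*airyai(-c) + C3*airybi(-c), c)


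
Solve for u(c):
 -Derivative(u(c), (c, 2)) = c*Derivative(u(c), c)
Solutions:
 u(c) = C1 + C2*erf(sqrt(2)*c/2)


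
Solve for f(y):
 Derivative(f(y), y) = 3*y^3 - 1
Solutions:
 f(y) = C1 + 3*y^4/4 - y


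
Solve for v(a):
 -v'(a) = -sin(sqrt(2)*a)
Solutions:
 v(a) = C1 - sqrt(2)*cos(sqrt(2)*a)/2


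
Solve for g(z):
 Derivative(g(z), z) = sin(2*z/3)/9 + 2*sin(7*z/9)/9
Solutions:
 g(z) = C1 - cos(2*z/3)/6 - 2*cos(7*z/9)/7


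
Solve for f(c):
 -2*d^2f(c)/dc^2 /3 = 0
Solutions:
 f(c) = C1 + C2*c


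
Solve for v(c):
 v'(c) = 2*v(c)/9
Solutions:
 v(c) = C1*exp(2*c/9)


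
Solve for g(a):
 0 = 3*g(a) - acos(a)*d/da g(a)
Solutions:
 g(a) = C1*exp(3*Integral(1/acos(a), a))


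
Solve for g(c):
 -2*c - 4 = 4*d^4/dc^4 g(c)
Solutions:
 g(c) = C1 + C2*c + C3*c^2 + C4*c^3 - c^5/240 - c^4/24


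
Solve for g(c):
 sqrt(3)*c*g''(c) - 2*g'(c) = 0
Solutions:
 g(c) = C1 + C2*c^(1 + 2*sqrt(3)/3)


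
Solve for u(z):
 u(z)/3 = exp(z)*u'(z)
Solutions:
 u(z) = C1*exp(-exp(-z)/3)


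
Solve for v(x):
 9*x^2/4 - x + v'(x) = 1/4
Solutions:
 v(x) = C1 - 3*x^3/4 + x^2/2 + x/4


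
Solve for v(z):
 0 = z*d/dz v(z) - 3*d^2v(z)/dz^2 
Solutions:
 v(z) = C1 + C2*erfi(sqrt(6)*z/6)


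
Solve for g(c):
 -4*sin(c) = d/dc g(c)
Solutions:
 g(c) = C1 + 4*cos(c)


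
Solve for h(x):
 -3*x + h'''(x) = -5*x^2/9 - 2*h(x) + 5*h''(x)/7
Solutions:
 h(x) = C1*exp(x*(25/(21*sqrt(189231) + 9136)^(1/3) + 10 + (21*sqrt(189231) + 9136)^(1/3))/42)*sin(sqrt(3)*x*(-(21*sqrt(189231) + 9136)^(1/3) + 25/(21*sqrt(189231) + 9136)^(1/3))/42) + C2*exp(x*(25/(21*sqrt(189231) + 9136)^(1/3) + 10 + (21*sqrt(189231) + 9136)^(1/3))/42)*cos(sqrt(3)*x*(-(21*sqrt(189231) + 9136)^(1/3) + 25/(21*sqrt(189231) + 9136)^(1/3))/42) + C3*exp(x*(-(21*sqrt(189231) + 9136)^(1/3) - 25/(21*sqrt(189231) + 9136)^(1/3) + 5)/21) - 5*x^2/18 + 3*x/2 - 25/126


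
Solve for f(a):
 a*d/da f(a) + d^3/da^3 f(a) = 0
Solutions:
 f(a) = C1 + Integral(C2*airyai(-a) + C3*airybi(-a), a)


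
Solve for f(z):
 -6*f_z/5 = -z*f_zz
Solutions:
 f(z) = C1 + C2*z^(11/5)


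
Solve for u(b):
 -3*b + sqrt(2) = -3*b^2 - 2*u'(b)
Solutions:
 u(b) = C1 - b^3/2 + 3*b^2/4 - sqrt(2)*b/2


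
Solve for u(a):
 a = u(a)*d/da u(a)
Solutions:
 u(a) = -sqrt(C1 + a^2)
 u(a) = sqrt(C1 + a^2)


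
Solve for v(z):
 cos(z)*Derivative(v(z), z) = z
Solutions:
 v(z) = C1 + Integral(z/cos(z), z)


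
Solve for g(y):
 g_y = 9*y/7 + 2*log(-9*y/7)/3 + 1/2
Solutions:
 g(y) = C1 + 9*y^2/14 + 2*y*log(-y)/3 + y*(-4*log(7) - 1 + 8*log(3))/6


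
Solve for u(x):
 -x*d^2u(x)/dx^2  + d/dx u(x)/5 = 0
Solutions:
 u(x) = C1 + C2*x^(6/5)


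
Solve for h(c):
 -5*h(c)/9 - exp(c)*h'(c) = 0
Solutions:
 h(c) = C1*exp(5*exp(-c)/9)


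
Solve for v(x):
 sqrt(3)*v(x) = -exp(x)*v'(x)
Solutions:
 v(x) = C1*exp(sqrt(3)*exp(-x))


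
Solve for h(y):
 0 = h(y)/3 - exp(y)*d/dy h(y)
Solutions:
 h(y) = C1*exp(-exp(-y)/3)


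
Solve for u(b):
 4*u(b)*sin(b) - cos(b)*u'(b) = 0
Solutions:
 u(b) = C1/cos(b)^4


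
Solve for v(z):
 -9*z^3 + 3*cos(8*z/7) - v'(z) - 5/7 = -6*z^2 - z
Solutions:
 v(z) = C1 - 9*z^4/4 + 2*z^3 + z^2/2 - 5*z/7 + 21*sin(8*z/7)/8


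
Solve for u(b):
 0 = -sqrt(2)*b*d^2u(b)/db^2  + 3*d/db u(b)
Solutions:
 u(b) = C1 + C2*b^(1 + 3*sqrt(2)/2)


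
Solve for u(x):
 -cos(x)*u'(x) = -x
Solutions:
 u(x) = C1 + Integral(x/cos(x), x)


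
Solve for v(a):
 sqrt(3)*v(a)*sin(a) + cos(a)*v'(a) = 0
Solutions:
 v(a) = C1*cos(a)^(sqrt(3))


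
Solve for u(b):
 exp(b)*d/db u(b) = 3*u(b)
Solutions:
 u(b) = C1*exp(-3*exp(-b))


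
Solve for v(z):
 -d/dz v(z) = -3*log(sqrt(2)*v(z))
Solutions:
 -2*Integral(1/(2*log(_y) + log(2)), (_y, v(z)))/3 = C1 - z


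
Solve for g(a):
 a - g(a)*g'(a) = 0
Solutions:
 g(a) = -sqrt(C1 + a^2)
 g(a) = sqrt(C1 + a^2)


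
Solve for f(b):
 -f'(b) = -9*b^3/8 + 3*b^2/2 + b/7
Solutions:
 f(b) = C1 + 9*b^4/32 - b^3/2 - b^2/14


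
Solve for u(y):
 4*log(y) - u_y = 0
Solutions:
 u(y) = C1 + 4*y*log(y) - 4*y


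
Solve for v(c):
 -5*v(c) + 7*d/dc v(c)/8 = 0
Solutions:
 v(c) = C1*exp(40*c/7)


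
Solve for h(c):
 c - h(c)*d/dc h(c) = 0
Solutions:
 h(c) = -sqrt(C1 + c^2)
 h(c) = sqrt(C1 + c^2)


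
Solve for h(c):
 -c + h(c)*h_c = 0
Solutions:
 h(c) = -sqrt(C1 + c^2)
 h(c) = sqrt(C1 + c^2)


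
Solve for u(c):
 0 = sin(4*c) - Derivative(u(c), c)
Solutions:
 u(c) = C1 - cos(4*c)/4


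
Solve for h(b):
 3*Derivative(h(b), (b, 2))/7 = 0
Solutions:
 h(b) = C1 + C2*b


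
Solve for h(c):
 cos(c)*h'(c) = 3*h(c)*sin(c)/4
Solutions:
 h(c) = C1/cos(c)^(3/4)


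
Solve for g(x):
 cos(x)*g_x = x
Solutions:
 g(x) = C1 + Integral(x/cos(x), x)


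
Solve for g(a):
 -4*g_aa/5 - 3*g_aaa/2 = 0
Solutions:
 g(a) = C1 + C2*a + C3*exp(-8*a/15)


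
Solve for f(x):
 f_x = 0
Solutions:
 f(x) = C1


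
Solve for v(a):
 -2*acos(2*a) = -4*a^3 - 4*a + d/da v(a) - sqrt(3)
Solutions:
 v(a) = C1 + a^4 + 2*a^2 - 2*a*acos(2*a) + sqrt(3)*a + sqrt(1 - 4*a^2)
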